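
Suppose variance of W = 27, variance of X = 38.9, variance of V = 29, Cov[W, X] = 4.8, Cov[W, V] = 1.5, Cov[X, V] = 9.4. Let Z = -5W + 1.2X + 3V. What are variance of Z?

variance of Z = 957.096

variance of Z = a²·variance of W + b²·variance of X + c²·variance of V + 2ab·Cov[W, X] + 2ac·Cov[W, V] + 2bc·Cov[X, V], with a = -5, b = 1.2, c = 3.
= 675 + 56.016 + 261 + (-57.6) + (-45) + 67.68
= 957.096.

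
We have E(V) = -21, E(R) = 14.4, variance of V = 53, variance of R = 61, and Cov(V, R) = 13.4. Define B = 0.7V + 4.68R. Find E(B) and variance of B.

E(B) = 52.692, variance of B = 1449.8132

E(B) = 0.7·E(V) + 4.68·E(R) = 0.7·(-21) + 4.68·14.4 = 52.692.
variance of B = a²·variance of V + b²·variance of R + 2ab·Cov(V, R) with a = 0.7, b = 4.68.
= 0.7²·53 + 4.68²·61 + 2·0.7·4.68·13.4
= 25.97 + 1336.0464 + 87.7968 = 1449.8132.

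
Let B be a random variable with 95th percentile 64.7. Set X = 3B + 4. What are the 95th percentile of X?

95th percentile of X = 198.1

Since a = 3 > 0 the transformation is increasing, so the 95th percentile of X = a·(P_{95} of B) + b = 3·64.7 + 4 = 198.1.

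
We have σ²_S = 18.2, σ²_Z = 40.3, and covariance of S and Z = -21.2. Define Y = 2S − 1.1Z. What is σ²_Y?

σ²_Y = a²·σ²_S + b²·σ²_Z + 2ab·covariance of S and Z with a = 2, b = -1.1.
= 2²·18.2 + (-1.1)²·40.3 + 2·2·(-1.1)·(-21.2)
= 72.8 + 48.763 + 93.28 = 214.843.

σ²_Y = 214.843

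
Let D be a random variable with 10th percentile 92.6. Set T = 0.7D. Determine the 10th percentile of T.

Since a = 0.7 > 0 the transformation is increasing, so the 10th percentile of T = a·(P_{10} of D) + b = 0.7·92.6 = 64.82.

10th percentile of T = 64.82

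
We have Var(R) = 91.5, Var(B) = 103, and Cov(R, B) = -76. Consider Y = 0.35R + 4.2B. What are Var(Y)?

Var(Y) = a²·Var(R) + b²·Var(B) + 2ab·Cov(R, B) with a = 0.35, b = 4.2.
= 0.35²·91.5 + 4.2²·103 + 2·0.35·4.2·(-76)
= 11.20875 + 1816.92 + (-223.44) = 1604.68875.

Var(Y) = 1604.68875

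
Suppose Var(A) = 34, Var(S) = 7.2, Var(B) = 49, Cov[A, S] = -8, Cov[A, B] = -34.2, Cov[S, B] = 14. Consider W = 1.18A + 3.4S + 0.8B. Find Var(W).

Var(W) = a²·Var(A) + b²·Var(S) + c²·Var(B) + 2ab·Cov[A, S] + 2ac·Cov[A, B] + 2bc·Cov[S, B], with a = 1.18, b = 3.4, c = 0.8.
= 47.3416 + 83.232 + 31.36 + (-64.192) + (-64.5696) + 76.16
= 109.332.

Var(W) = 109.332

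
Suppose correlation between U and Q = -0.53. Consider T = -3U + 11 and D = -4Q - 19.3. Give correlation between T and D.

Linear rescalings preserve correlation up to sign; here the slopes -3 and -4 have the same sign, so correlation between T and D = correlation between U and Q = -0.53.

correlation between T and D = -0.53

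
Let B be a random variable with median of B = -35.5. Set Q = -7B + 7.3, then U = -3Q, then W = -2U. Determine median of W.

median of W = 1534.8

median of Q = (-7)·(-35.5) + 7.3 = 255.8.
median of U = (-3)·255.8 = -767.4.
median of W = (-2)·(-767.4) = 1534.8.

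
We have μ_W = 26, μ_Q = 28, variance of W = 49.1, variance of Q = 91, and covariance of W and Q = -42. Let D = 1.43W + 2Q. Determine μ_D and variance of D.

μ_D = 93.18, variance of D = 224.16459

μ_D = 1.43·μ_W + 2·μ_Q = 1.43·26 + 2·28 = 93.18.
variance of D = a²·variance of W + b²·variance of Q + 2ab·covariance of W and Q with a = 1.43, b = 2.
= 1.43²·49.1 + 2²·91 + 2·1.43·2·(-42)
= 100.40459 + 364 + (-240.24) = 224.16459.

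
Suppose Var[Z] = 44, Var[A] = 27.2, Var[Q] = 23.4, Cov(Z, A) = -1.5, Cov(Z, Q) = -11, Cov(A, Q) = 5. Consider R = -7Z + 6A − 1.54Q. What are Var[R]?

Var[R] = 2987.13544

Var[R] = a²·Var[Z] + b²·Var[A] + c²·Var[Q] + 2ab·Cov(Z, A) + 2ac·Cov(Z, Q) + 2bc·Cov(A, Q), with a = -7, b = 6, c = -1.54.
= 2156 + 979.2 + 55.49544 + 126 + (-237.16) + (-92.4)
= 2987.13544.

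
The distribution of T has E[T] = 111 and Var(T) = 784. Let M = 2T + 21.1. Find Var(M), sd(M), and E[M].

M = 2T + 21.1 is linear with a = 2, b = 21.1.
Var(M) = a²·Var(T) = 2²·784 = 3136 (the additive constant 21.1 does not affect variance).
sd(T) = √784 = 28.
sd(M) = |a|·sd(T) = |2|·28 = 56.
E[M] = a·E[T] + b = 2·111 + 21.1 = 243.1.

Var(M) = 3136, sd(M) = 56, E[M] = 243.1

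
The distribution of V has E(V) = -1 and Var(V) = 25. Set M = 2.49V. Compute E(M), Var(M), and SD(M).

M = 2.49V is linear with a = 2.49, b = 0.
E(M) = a·E(V) + b = 2.49·(-1) = -2.49.
Var(M) = a²·Var(V) = 2.49²·25 = 155.0025.
SD(V) = √25 = 5.
SD(M) = |a|·SD(V) = |2.49|·5 = 12.45.

E(M) = -2.49, Var(M) = 155.0025, SD(M) = 12.45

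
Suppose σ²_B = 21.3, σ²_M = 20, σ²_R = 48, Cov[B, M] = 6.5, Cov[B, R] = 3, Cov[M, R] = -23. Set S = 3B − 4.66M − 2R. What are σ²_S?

σ²_S = 171.552

σ²_S = a²·σ²_B + b²·σ²_M + c²·σ²_R + 2ab·Cov[B, M] + 2ac·Cov[B, R] + 2bc·Cov[M, R], with a = 3, b = -4.66, c = -2.
= 191.7 + 434.312 + 192 + (-181.74) + (-36) + (-428.72)
= 171.552.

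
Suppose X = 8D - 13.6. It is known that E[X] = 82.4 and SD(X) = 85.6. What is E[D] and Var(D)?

E[D] = 12, Var(D) = 114.49

From X = 8D - 13.6: E[X] = a·E[D] + b, so E[D] = (E[X] − b)/a = (82.4 − (-13.6))/8 = 12.
Var(X) = 85.6² = 7327.36.
Var(X) = a²·Var(D), so Var(D) = 7327.36/8² = 114.49.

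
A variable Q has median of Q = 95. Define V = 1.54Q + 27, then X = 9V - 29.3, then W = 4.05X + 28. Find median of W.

median of V = 1.54·95 + 27 = 173.3.
median of X = 9·173.3 + (-29.3) = 1530.4.
median of W = 4.05·1530.4 + 28 = 6226.12.

median of W = 6226.12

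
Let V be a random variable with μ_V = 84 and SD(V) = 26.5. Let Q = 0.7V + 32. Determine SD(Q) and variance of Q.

SD(Q) = 18.55, variance of Q = 344.1025

Q = 0.7V + 32 is linear with a = 0.7, b = 32.
SD(Q) = |a|·SD(V) = |0.7|·26.5 = 18.55.
variance of V = 26.5² = 702.25.
variance of Q = a²·variance of V = 0.7²·702.25 = 344.1025 (the additive constant 32 does not affect variance).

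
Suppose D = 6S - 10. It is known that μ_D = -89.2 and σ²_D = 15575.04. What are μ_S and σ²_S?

μ_S = -13.2, σ²_S = 432.64

From D = 6S - 10: μ_D = a·μ_S + b, so μ_S = (μ_D − b)/a = (-89.2 − (-10))/6 = -13.2.
σ²_D = a²·σ²_S, so σ²_S = 15575.04/6² = 432.64.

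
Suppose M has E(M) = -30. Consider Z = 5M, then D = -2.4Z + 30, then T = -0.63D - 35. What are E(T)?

E(T) = -280.7

E(Z) = 5·(-30) = -150.
E(D) = (-2.4)·(-150) + 30 = 390.
E(T) = (-0.63)·390 + (-35) = -280.7.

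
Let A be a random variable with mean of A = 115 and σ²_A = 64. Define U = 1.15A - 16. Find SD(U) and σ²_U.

SD(U) = 9.2, σ²_U = 84.64

U = 1.15A - 16 is linear with a = 1.15, b = -16.
SD(A) = √64 = 8.
SD(U) = |a|·SD(A) = |1.15|·8 = 9.2.
σ²_U = a²·σ²_A = 1.15²·64 = 84.64 (the additive constant -16 does not affect variance).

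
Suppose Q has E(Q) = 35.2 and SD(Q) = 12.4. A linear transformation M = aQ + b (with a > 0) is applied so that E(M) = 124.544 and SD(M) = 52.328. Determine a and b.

SD(M) = a·SD(Q) (a > 0), so a = 52.328/12.4 = 4.22.
E(M) = a·E(Q) + b, so b = 124.544 − 4.22·35.2 = -24.

a = 4.22, b = -24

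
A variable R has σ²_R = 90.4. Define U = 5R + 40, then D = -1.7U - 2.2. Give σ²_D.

σ²_D = 6531.4

σ²_U = 5²·90.4 = 2260.
σ²_D = (-1.7)²·2260 = 6531.4.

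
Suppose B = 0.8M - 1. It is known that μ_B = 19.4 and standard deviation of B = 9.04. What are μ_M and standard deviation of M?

From B = 0.8M - 1: μ_B = a·μ_M + b, so μ_M = (μ_B − b)/a = (19.4 − (-1))/0.8 = 25.5.
standard deviation of B = |a|·standard deviation of M, so standard deviation of M = 9.04/|0.8| = 11.3.

μ_M = 25.5, standard deviation of M = 11.3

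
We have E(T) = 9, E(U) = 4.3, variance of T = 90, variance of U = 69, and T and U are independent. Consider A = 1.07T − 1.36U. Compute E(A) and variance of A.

E(A) = 1.07·E(T) + (-1.36)·E(U) = 1.07·9 + (-1.36)·4.3 = 3.782.
variance of A = a²·variance of T + b²·variance of U + 2ab·Cov(T, U) with a = 1.07, b = -1.36.
Independence gives Cov(T, U) = 0.
= 1.07²·90 + (-1.36)²·69 + 2·1.07·(-1.36)·0
= 103.041 + 127.6224 + 0 = 230.6634.

E(A) = 3.782, variance of A = 230.6634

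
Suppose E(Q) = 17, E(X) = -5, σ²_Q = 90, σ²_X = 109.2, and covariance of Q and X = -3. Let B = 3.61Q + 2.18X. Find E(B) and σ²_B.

E(B) = 50.47, σ²_B = 1644.63228

E(B) = 3.61·E(Q) + 2.18·E(X) = 3.61·17 + 2.18·(-5) = 50.47.
σ²_B = a²·σ²_Q + b²·σ²_X + 2ab·covariance of Q and X with a = 3.61, b = 2.18.
= 3.61²·90 + 2.18²·109.2 + 2·3.61·2.18·(-3)
= 1172.889 + 518.96208 + (-47.2188) = 1644.63228.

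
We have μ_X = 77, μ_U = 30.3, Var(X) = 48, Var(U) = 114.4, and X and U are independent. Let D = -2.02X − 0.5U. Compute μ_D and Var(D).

μ_D = -170.69, Var(D) = 224.4592

μ_D = (-2.02)·μ_X + (-0.5)·μ_U = (-2.02)·77 + (-0.5)·30.3 = -170.69.
Var(D) = a²·Var(X) + b²·Var(U) + 2ab·Cov(X, U) with a = -2.02, b = -0.5.
Independence gives Cov(X, U) = 0.
= (-2.02)²·48 + (-0.5)²·114.4 + 2·(-2.02)·(-0.5)·0
= 195.8592 + 28.6 + 0 = 224.4592.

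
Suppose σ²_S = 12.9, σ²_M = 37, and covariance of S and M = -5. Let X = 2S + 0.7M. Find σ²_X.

σ²_X = 55.73

σ²_X = a²·σ²_S + b²·σ²_M + 2ab·covariance of S and M with a = 2, b = 0.7.
= 2²·12.9 + 0.7²·37 + 2·2·0.7·(-5)
= 51.6 + 18.13 + (-14) = 55.73.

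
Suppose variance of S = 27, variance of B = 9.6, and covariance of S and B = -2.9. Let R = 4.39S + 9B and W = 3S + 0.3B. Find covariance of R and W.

covariance of R and W = 299.3907

By bilinearity, covariance of R and W = ac·variance of S + bd·variance of B + (ad+bc)·covariance of S and B, with a=4.39, b=9, c=3, d=0.3.
ac·variance of S = 4.39·3·27 = 355.59
bd·variance of B = 9·0.3·9.6 = 25.92
(ad+bc)·covariance of S and B = (28.317)·(-2.9) = -82.1193
covariance of R and W = 355.59 + 25.92 + (-82.1193) = 299.3907.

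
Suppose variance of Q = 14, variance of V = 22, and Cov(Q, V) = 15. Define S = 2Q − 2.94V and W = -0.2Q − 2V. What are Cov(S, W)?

By bilinearity, Cov(S, W) = ac·variance of Q + bd·variance of V + (ad+bc)·Cov(Q, V), with a=2, b=-2.94, c=-0.2, d=-2.
ac·variance of Q = 2·(-0.2)·14 = -5.6
bd·variance of V = (-2.94)·(-2)·22 = 129.36
(ad+bc)·Cov(Q, V) = (-3.412)·15 = -51.18
Cov(S, W) = -5.6 + 129.36 + (-51.18) = 72.58.

Cov(S, W) = 72.58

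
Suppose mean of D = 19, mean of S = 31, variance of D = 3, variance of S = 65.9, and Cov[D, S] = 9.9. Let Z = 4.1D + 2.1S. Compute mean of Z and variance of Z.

mean of Z = 143, variance of Z = 511.527

mean of Z = 4.1·mean of D + 2.1·mean of S = 4.1·19 + 2.1·31 = 143.
variance of Z = a²·variance of D + b²·variance of S + 2ab·Cov[D, S] with a = 4.1, b = 2.1.
= 4.1²·3 + 2.1²·65.9 + 2·4.1·2.1·9.9
= 50.43 + 290.619 + 170.478 = 511.527.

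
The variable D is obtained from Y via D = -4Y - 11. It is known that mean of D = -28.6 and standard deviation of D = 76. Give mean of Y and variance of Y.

mean of Y = 4.4, variance of Y = 361

From D = -4Y - 11: mean of D = a·mean of Y + b, so mean of Y = (mean of D − b)/a = (-28.6 − (-11))/(-4) = 4.4.
variance of D = 76² = 5776.
variance of D = a²·variance of Y, so variance of Y = 5776/(-4)² = 361.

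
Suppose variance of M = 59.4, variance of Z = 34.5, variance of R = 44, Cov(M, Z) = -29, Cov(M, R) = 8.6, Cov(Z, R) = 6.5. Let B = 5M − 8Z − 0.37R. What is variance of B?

variance of B = a²·variance of M + b²·variance of Z + c²·variance of R + 2ab·Cov(M, Z) + 2ac·Cov(M, R) + 2bc·Cov(Z, R), with a = 5, b = -8, c = -0.37.
= 1485 + 2208 + 6.0236 + 2320 + (-31.82) + 38.48
= 6025.6836.

variance of B = 6025.6836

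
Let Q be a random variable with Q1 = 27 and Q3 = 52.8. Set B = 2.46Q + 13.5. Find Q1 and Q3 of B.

Q1(B) = 79.92, Q3(B) = 143.388

a = 2.46 > 0: Q1(B) = a·Q1(Q)+b = 79.92, Q3(B) = a·Q3(Q)+b = 143.388.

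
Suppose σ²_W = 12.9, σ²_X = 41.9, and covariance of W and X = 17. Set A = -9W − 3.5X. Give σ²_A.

σ²_A = a²·σ²_W + b²·σ²_X + 2ab·covariance of W and X with a = -9, b = -3.5.
= (-9)²·12.9 + (-3.5)²·41.9 + 2·(-9)·(-3.5)·17
= 1044.9 + 513.275 + 1071 = 2629.175.

σ²_A = 2629.175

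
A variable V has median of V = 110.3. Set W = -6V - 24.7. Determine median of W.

median of W = -686.5

A linear map preserves order up to sign, so median of W = a·median of V + b = (-6)·110.3 + (-24.7) = -686.5.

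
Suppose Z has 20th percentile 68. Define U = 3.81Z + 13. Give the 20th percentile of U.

20th percentile of U = 272.08

Since a = 3.81 > 0 the transformation is increasing, so the 20th percentile of U = a·(P_{20} of Z) + b = 3.81·68 + 13 = 272.08.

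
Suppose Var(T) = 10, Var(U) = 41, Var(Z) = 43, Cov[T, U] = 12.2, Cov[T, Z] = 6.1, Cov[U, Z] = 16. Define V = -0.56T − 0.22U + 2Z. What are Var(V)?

Var(V) = 152.38248

Var(V) = a²·Var(T) + b²·Var(U) + c²·Var(Z) + 2ab·Cov[T, U] + 2ac·Cov[T, Z] + 2bc·Cov[U, Z], with a = -0.56, b = -0.22, c = 2.
= 3.136 + 1.9844 + 172 + 3.00608 + (-13.664) + (-14.08)
= 152.38248.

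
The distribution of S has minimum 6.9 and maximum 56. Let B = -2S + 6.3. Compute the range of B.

Range(B) = 98.2

Range of S = 56 − 6.9 = 49.1.
Range(B) = |a|·Range(S) = |-2|·49.1 = 98.2.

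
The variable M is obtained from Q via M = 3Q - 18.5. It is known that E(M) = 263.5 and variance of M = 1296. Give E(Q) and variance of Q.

From M = 3Q - 18.5: E(M) = a·E(Q) + b, so E(Q) = (E(M) − b)/a = (263.5 − (-18.5))/3 = 94.
variance of M = a²·variance of Q, so variance of Q = 1296/3² = 144.

E(Q) = 94, variance of Q = 144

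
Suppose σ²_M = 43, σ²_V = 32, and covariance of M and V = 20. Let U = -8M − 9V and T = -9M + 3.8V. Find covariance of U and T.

covariance of U and T = 3013.6

By bilinearity, covariance of U and T = ac·σ²_M + bd·σ²_V + (ad+bc)·covariance of M and V, with a=-8, b=-9, c=-9, d=3.8.
ac·σ²_M = (-8)·(-9)·43 = 3096
bd·σ²_V = (-9)·3.8·32 = -1094.4
(ad+bc)·covariance of M and V = (50.6)·20 = 1012
covariance of U and T = 3096 + (-1094.4) + 1012 = 3013.6.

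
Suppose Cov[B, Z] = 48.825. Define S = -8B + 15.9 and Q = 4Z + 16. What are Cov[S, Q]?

Cov[S, Q] = -1562.4

Cov[S, Q] = a·c·Cov[B, Z] = (-8)·4·48.825 = -1562.4. Additive constants drop out.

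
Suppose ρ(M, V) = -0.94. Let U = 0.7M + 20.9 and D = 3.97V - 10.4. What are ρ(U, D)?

ρ(U, D) = -0.94

Linear rescalings preserve correlation up to sign; here the slopes 0.7 and 3.97 have the same sign, so ρ(U, D) = ρ(M, V) = -0.94.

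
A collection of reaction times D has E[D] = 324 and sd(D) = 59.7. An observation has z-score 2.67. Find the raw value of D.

D = 483.399

D = E[D] + z·sd(D) = 324 + 2.67·59.7 = 483.399.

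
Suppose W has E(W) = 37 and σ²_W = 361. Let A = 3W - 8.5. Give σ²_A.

σ²_A = 3249

A = 3W - 8.5 is linear with a = 3, b = -8.5.
σ²_A = a²·σ²_W = 3²·361 = 3249 (the additive constant -8.5 does not affect variance).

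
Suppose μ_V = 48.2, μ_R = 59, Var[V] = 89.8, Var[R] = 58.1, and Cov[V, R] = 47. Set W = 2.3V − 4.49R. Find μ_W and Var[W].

μ_W = 2.3·μ_V + (-4.49)·μ_R = 2.3·48.2 + (-4.49)·59 = -154.05.
Var[W] = a²·Var[V] + b²·Var[R] + 2ab·Cov[V, R] with a = 2.3, b = -4.49.
= 2.3²·89.8 + (-4.49)²·58.1 + 2·2.3·(-4.49)·47
= 475.042 + 1171.30181 + (-970.738) = 675.60581.

μ_W = -154.05, Var[W] = 675.60581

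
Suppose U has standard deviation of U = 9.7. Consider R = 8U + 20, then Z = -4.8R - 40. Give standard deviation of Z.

standard deviation of R = |8|·9.7 = 77.6.
standard deviation of Z = |-4.8|·77.6 = 372.48.

standard deviation of Z = 372.48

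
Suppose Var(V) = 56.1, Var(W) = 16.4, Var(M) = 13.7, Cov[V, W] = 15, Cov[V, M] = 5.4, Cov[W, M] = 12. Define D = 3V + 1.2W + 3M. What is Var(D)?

Var(D) = a²·Var(V) + b²·Var(W) + c²·Var(M) + 2ab·Cov[V, W] + 2ac·Cov[V, M] + 2bc·Cov[W, M], with a = 3, b = 1.2, c = 3.
= 504.9 + 23.616 + 123.3 + 108 + 97.2 + 86.4
= 943.416.

Var(D) = 943.416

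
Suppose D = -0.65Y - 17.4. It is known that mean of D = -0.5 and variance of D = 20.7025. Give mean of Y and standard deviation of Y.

From D = -0.65Y - 17.4: mean of D = a·mean of Y + b, so mean of Y = (mean of D − b)/a = (-0.5 − (-17.4))/(-0.65) = -26.
standard deviation of D = √20.7025 = 4.55.
standard deviation of D = |a|·standard deviation of Y, so standard deviation of Y = 4.55/|-0.65| = 7.

mean of Y = -26, standard deviation of Y = 7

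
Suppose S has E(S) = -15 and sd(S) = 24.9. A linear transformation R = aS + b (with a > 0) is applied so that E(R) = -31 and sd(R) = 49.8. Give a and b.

a = 2, b = -1

sd(R) = a·sd(S) (a > 0), so a = 49.8/24.9 = 2.
E(R) = a·E(S) + b, so b = -31 − 2·(-15) = -1.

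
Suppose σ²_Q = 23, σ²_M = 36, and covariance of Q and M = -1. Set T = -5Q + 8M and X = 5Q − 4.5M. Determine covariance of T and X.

By bilinearity, covariance of T and X = ac·σ²_Q + bd·σ²_M + (ad+bc)·covariance of Q and M, with a=-5, b=8, c=5, d=-4.5.
ac·σ²_Q = (-5)·5·23 = -575
bd·σ²_M = 8·(-4.5)·36 = -1296
(ad+bc)·covariance of Q and M = (62.5)·(-1) = -62.5
covariance of T and X = -575 + (-1296) + (-62.5) = -1933.5.

covariance of T and X = -1933.5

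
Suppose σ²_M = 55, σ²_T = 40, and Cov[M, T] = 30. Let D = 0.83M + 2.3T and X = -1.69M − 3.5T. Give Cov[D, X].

By bilinearity, Cov[D, X] = ac·σ²_M + bd·σ²_T + (ad+bc)·Cov[M, T], with a=0.83, b=2.3, c=-1.69, d=-3.5.
ac·σ²_M = 0.83·(-1.69)·55 = -77.1485
bd·σ²_T = 2.3·(-3.5)·40 = -322
(ad+bc)·Cov[M, T] = (-6.792)·30 = -203.76
Cov[D, X] = -77.1485 + (-322) + (-203.76) = -602.9085.

Cov[D, X] = -602.9085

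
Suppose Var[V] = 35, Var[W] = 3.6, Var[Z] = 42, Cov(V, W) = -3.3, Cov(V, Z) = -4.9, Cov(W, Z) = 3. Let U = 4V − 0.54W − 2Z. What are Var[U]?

Var[U] = 828.18576

Var[U] = a²·Var[V] + b²·Var[W] + c²·Var[Z] + 2ab·Cov(V, W) + 2ac·Cov(V, Z) + 2bc·Cov(W, Z), with a = 4, b = -0.54, c = -2.
= 560 + 1.04976 + 168 + 14.256 + 78.4 + 6.48
= 828.18576.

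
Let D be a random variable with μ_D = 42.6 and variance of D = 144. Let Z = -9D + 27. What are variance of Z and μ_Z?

variance of Z = 11664, μ_Z = -356.4

Z = -9D + 27 is linear with a = -9, b = 27.
variance of Z = a²·variance of D = (-9)²·144 = 11664 (the additive constant 27 does not affect variance).
μ_Z = a·μ_D + b = (-9)·42.6 + 27 = -356.4.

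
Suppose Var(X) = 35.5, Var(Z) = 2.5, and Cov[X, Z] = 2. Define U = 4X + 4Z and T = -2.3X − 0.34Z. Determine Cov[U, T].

By bilinearity, Cov[U, T] = ac·Var(X) + bd·Var(Z) + (ad+bc)·Cov[X, Z], with a=4, b=4, c=-2.3, d=-0.34.
ac·Var(X) = 4·(-2.3)·35.5 = -326.6
bd·Var(Z) = 4·(-0.34)·2.5 = -3.4
(ad+bc)·Cov[X, Z] = (-10.56)·2 = -21.12
Cov[U, T] = -326.6 + (-3.4) + (-21.12) = -351.12.

Cov[U, T] = -351.12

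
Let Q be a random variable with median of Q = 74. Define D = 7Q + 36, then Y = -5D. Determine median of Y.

median of D = 7·74 + 36 = 554.
median of Y = (-5)·554 = -2770.

median of Y = -2770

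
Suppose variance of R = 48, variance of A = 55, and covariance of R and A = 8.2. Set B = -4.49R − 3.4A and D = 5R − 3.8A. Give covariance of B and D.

covariance of B and D = -366.4916

By bilinearity, covariance of B and D = ac·variance of R + bd·variance of A + (ad+bc)·covariance of R and A, with a=-4.49, b=-3.4, c=5, d=-3.8.
ac·variance of R = (-4.49)·5·48 = -1077.6
bd·variance of A = (-3.4)·(-3.8)·55 = 710.6
(ad+bc)·covariance of R and A = (0.062)·8.2 = 0.5084
covariance of B and D = -1077.6 + 710.6 + 0.5084 = -366.4916.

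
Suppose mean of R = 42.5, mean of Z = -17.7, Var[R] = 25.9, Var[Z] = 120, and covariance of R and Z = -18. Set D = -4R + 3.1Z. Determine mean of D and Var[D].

mean of D = -224.87, Var[D] = 2014

mean of D = (-4)·mean of R + 3.1·mean of Z = (-4)·42.5 + 3.1·(-17.7) = -224.87.
Var[D] = a²·Var[R] + b²·Var[Z] + 2ab·covariance of R and Z with a = -4, b = 3.1.
= (-4)²·25.9 + 3.1²·120 + 2·(-4)·3.1·(-18)
= 414.4 + 1153.2 + 446.4 = 2014.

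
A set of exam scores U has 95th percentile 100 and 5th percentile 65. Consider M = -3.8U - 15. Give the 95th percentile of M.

Since a = -3.8 < 0 the transformation is decreasing, reversing order: the 95th percentile of M corresponds to the 5th percentile of U.
So P_{95}(M) = a·P_{5}(U) + b = (-3.8)·65 + (-15) = -262.

95th percentile of M = -262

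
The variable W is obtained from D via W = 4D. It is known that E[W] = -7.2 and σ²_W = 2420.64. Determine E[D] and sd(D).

From W = 4D: E[W] = a·E[D] + b, so E[D] = (E[W] − b)/a = (-7.2 − 0)/4 = -1.8.
sd(W) = √2420.64 = 49.2.
sd(W) = |a|·sd(D), so sd(D) = 49.2/|4| = 12.3.

E[D] = -1.8, sd(D) = 12.3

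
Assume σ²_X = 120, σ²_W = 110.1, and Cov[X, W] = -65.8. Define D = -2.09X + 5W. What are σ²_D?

σ²_D = a²·σ²_X + b²·σ²_W + 2ab·Cov[X, W] with a = -2.09, b = 5.
= (-2.09)²·120 + 5²·110.1 + 2·(-2.09)·5·(-65.8)
= 524.172 + 2752.5 + 1375.22 = 4651.892.

σ²_D = 4651.892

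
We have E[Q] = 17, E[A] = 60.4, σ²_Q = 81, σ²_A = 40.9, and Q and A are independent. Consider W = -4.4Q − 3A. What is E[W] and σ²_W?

E[W] = -256, σ²_W = 1936.26

E[W] = (-4.4)·E[Q] + (-3)·E[A] = (-4.4)·17 + (-3)·60.4 = -256.
σ²_W = a²·σ²_Q + b²·σ²_A + 2ab·Cov(Q, A) with a = -4.4, b = -3.
Independence gives Cov(Q, A) = 0.
= (-4.4)²·81 + (-3)²·40.9 + 2·(-4.4)·(-3)·0
= 1568.16 + 368.1 + 0 = 1936.26.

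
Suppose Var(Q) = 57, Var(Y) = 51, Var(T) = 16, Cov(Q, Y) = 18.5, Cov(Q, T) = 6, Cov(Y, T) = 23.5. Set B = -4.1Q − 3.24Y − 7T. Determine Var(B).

Var(B) = a²·Var(Q) + b²·Var(Y) + c²·Var(T) + 2ab·Cov(Q, Y) + 2ac·Cov(Q, T) + 2bc·Cov(Y, T), with a = -4.1, b = -3.24, c = -7.
= 958.17 + 535.3776 + 784 + 491.508 + 344.4 + 1065.96
= 4179.4156.

Var(B) = 4179.4156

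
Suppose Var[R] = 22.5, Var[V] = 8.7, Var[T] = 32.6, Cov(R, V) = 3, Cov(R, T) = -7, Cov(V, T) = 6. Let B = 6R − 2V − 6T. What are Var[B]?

Var[B] = 2594.4

Var[B] = a²·Var[R] + b²·Var[V] + c²·Var[T] + 2ab·Cov(R, V) + 2ac·Cov(R, T) + 2bc·Cov(V, T), with a = 6, b = -2, c = -6.
= 810 + 34.8 + 1173.6 + (-72) + 504 + 144
= 2594.4.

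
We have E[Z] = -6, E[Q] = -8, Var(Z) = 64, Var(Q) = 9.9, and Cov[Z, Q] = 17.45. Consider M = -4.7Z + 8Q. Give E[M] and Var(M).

E[M] = (-4.7)·E[Z] + 8·E[Q] = (-4.7)·(-6) + 8·(-8) = -35.8.
Var(M) = a²·Var(Z) + b²·Var(Q) + 2ab·Cov[Z, Q] with a = -4.7, b = 8.
= (-4.7)²·64 + 8²·9.9 + 2·(-4.7)·8·17.45
= 1413.76 + 633.6 + (-1312.24) = 735.12.

E[M] = -35.8, Var(M) = 735.12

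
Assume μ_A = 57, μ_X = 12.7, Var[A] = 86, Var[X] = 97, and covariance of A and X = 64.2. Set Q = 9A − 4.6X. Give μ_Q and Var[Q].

μ_Q = 9·μ_A + (-4.6)·μ_X = 9·57 + (-4.6)·12.7 = 454.58.
Var[Q] = a²·Var[A] + b²·Var[X] + 2ab·covariance of A and X with a = 9, b = -4.6.
= 9²·86 + (-4.6)²·97 + 2·9·(-4.6)·64.2
= 6966 + 2052.52 + (-5315.76) = 3702.76.

μ_Q = 454.58, Var[Q] = 3702.76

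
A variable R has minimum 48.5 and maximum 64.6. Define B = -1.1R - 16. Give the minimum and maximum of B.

a = -1.1 < 0, so order reverses: min(B) = a·max(R)+b = (-1.1)·64.6 + (-16) = -87.06; max(B) = a·min(R)+b = (-1.1)·48.5 + (-16) = -69.35.

min(B) = -87.06, max(B) = -69.35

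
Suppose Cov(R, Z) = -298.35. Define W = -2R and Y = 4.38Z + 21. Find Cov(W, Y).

Cov(W, Y) = 2613.546

Cov(W, Y) = a·c·Cov(R, Z) = (-2)·4.38·(-298.35) = 2613.546. Additive constants drop out.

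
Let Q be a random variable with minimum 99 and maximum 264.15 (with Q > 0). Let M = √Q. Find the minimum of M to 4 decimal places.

√Q is increasing on this domain, so min(M) comes from min(Q) = 99: min(M) = √(99) ≈ 9.9499.

min(M) = 9.9499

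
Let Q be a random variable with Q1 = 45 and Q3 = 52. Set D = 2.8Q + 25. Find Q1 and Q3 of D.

Q1(D) = 151, Q3(D) = 170.6

a = 2.8 > 0: Q1(D) = a·Q1(Q)+b = 151, Q3(D) = a·Q3(Q)+b = 170.6.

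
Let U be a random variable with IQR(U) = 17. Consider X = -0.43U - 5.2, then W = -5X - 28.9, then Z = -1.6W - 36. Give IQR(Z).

IQR(X) = |-0.43|·17 = 7.31.
IQR(W) = |-5|·7.31 = 36.55.
IQR(Z) = |-1.6|·36.55 = 58.48.

IQR(Z) = 58.48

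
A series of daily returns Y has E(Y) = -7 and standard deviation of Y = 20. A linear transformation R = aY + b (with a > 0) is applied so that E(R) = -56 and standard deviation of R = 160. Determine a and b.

standard deviation of R = a·standard deviation of Y (a > 0), so a = 160/20 = 8.
E(R) = a·E(Y) + b, so b = -56 − 8·(-7) = 0.

a = 8, b = 0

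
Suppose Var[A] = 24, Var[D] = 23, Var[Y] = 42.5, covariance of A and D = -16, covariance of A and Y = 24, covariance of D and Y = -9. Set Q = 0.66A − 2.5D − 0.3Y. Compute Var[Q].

Var[Q] = 187.8254

Var[Q] = a²·Var[A] + b²·Var[D] + c²·Var[Y] + 2ab·covariance of A and D + 2ac·covariance of A and Y + 2bc·covariance of D and Y, with a = 0.66, b = -2.5, c = -0.3.
= 10.4544 + 143.75 + 3.825 + 52.8 + (-9.504) + (-13.5)
= 187.8254.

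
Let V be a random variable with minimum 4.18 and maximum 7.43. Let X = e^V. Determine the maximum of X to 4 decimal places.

e^V is increasing on this domain, so max(X) comes from max(V) = 7.43: max(X) = exp(7.43) ≈ 1685.8076.

max(X) = 1685.8076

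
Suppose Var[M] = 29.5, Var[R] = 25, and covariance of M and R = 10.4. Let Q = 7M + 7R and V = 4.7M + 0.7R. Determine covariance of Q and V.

covariance of Q and V = 1486.17

By bilinearity, covariance of Q and V = ac·Var[M] + bd·Var[R] + (ad+bc)·covariance of M and R, with a=7, b=7, c=4.7, d=0.7.
ac·Var[M] = 7·4.7·29.5 = 970.55
bd·Var[R] = 7·0.7·25 = 122.5
(ad+bc)·covariance of M and R = (37.8)·10.4 = 393.12
covariance of Q and V = 970.55 + 122.5 + 393.12 = 1486.17.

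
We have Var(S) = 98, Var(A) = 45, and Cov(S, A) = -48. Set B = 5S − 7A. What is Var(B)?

Var(B) = 8015

Var(B) = a²·Var(S) + b²·Var(A) + 2ab·Cov(S, A) with a = 5, b = -7.
= 5²·98 + (-7)²·45 + 2·5·(-7)·(-48)
= 2450 + 2205 + 3360 = 8015.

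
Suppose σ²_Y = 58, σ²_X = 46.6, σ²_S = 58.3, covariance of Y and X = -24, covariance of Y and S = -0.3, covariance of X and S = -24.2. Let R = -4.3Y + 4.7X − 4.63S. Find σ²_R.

σ²_R = 5362.95227

σ²_R = a²·σ²_Y + b²·σ²_X + c²·σ²_S + 2ab·covariance of Y and X + 2ac·covariance of Y and S + 2bc·covariance of X and S, with a = -4.3, b = 4.7, c = -4.63.
= 1072.42 + 1029.394 + 1249.77127 + 970.08 + (-11.9454) + 1053.2324
= 5362.95227.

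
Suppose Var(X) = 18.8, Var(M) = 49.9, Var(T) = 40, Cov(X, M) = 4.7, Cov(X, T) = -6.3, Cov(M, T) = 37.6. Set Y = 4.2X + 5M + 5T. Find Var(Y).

Var(Y) = 4391.932

Var(Y) = a²·Var(X) + b²·Var(M) + c²·Var(T) + 2ab·Cov(X, M) + 2ac·Cov(X, T) + 2bc·Cov(M, T), with a = 4.2, b = 5, c = 5.
= 331.632 + 1247.5 + 1000 + 197.4 + (-264.6) + 1880
= 4391.932.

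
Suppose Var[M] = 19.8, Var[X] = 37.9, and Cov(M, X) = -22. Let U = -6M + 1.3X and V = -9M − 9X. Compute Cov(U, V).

By bilinearity, Cov(U, V) = ac·Var[M] + bd·Var[X] + (ad+bc)·Cov(M, X), with a=-6, b=1.3, c=-9, d=-9.
ac·Var[M] = (-6)·(-9)·19.8 = 1069.2
bd·Var[X] = 1.3·(-9)·37.9 = -443.43
(ad+bc)·Cov(M, X) = (42.3)·(-22) = -930.6
Cov(U, V) = 1069.2 + (-443.43) + (-930.6) = -304.83.

Cov(U, V) = -304.83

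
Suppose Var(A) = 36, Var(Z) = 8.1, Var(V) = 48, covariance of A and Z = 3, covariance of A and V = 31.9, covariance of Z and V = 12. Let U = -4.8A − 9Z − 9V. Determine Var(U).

Var(U) = 10332.9

Var(U) = a²·Var(A) + b²·Var(Z) + c²·Var(V) + 2ab·covariance of A and Z + 2ac·covariance of A and V + 2bc·covariance of Z and V, with a = -4.8, b = -9, c = -9.
= 829.44 + 656.1 + 3888 + 259.2 + 2756.16 + 1944
= 10332.9.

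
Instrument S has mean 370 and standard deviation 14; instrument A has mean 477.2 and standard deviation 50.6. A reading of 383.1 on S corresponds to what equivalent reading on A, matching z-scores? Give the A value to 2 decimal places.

A = 524.55

z = (383.1 − 370)/14 ≈ 0.9357.
A = 477.2 + z·50.6 = 477.2 + (383.1 − 370)·50.6/14 ≈ 524.55.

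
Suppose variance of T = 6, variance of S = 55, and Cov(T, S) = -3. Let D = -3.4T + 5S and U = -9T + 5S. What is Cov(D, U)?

Cov(D, U) = 1744.6

By bilinearity, Cov(D, U) = ac·variance of T + bd·variance of S + (ad+bc)·Cov(T, S), with a=-3.4, b=5, c=-9, d=5.
ac·variance of T = (-3.4)·(-9)·6 = 183.6
bd·variance of S = 5·5·55 = 1375
(ad+bc)·Cov(T, S) = (-62)·(-3) = 186
Cov(D, U) = 183.6 + 1375 + 186 = 1744.6.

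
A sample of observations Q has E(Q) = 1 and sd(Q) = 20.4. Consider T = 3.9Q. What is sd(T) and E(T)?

sd(T) = 79.56, E(T) = 3.9

T = 3.9Q is linear with a = 3.9, b = 0.
sd(T) = |a|·sd(Q) = |3.9|·20.4 = 79.56.
E(T) = a·E(Q) + b = 3.9·1 = 3.9.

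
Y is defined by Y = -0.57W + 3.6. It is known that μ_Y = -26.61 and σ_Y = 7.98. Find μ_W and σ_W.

From Y = -0.57W + 3.6: μ_Y = a·μ_W + b, so μ_W = (μ_Y − b)/a = (-26.61 − 3.6)/(-0.57) = 53.
σ_Y = |a|·σ_W, so σ_W = 7.98/|-0.57| = 14.

μ_W = 53, σ_W = 14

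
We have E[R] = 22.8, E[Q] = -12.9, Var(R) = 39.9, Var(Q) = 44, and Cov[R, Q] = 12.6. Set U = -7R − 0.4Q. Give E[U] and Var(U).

E[U] = -154.44, Var(U) = 2032.7

E[U] = (-7)·E[R] + (-0.4)·E[Q] = (-7)·22.8 + (-0.4)·(-12.9) = -154.44.
Var(U) = a²·Var(R) + b²·Var(Q) + 2ab·Cov[R, Q] with a = -7, b = -0.4.
= (-7)²·39.9 + (-0.4)²·44 + 2·(-7)·(-0.4)·12.6
= 1955.1 + 7.04 + 70.56 = 2032.7.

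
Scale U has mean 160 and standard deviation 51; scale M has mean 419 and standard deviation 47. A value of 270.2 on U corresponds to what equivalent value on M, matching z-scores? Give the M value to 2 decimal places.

M = 520.56

z = (270.2 − 160)/51 ≈ 2.1608.
M = 419 + z·47 = 419 + (270.2 − 160)·47/51 ≈ 520.56.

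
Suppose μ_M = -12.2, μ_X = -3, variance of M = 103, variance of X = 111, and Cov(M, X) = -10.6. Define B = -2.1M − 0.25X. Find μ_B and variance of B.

μ_B = 26.37, variance of B = 450.0375

μ_B = (-2.1)·μ_M + (-0.25)·μ_X = (-2.1)·(-12.2) + (-0.25)·(-3) = 26.37.
variance of B = a²·variance of M + b²·variance of X + 2ab·Cov(M, X) with a = -2.1, b = -0.25.
= (-2.1)²·103 + (-0.25)²·111 + 2·(-2.1)·(-0.25)·(-10.6)
= 454.23 + 6.9375 + (-11.13) = 450.0375.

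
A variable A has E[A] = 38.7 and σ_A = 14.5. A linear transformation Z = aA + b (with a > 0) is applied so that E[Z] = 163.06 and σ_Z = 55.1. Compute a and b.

a = 3.8, b = 16

σ_Z = a·σ_A (a > 0), so a = 55.1/14.5 = 3.8.
E[Z] = a·E[A] + b, so b = 163.06 − 3.8·38.7 = 16.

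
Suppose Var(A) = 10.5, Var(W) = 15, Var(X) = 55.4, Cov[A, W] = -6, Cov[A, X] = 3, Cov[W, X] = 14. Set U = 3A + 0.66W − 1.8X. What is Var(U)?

Var(U) = 191.106

Var(U) = a²·Var(A) + b²·Var(W) + c²·Var(X) + 2ab·Cov[A, W] + 2ac·Cov[A, X] + 2bc·Cov[W, X], with a = 3, b = 0.66, c = -1.8.
= 94.5 + 6.534 + 179.496 + (-23.76) + (-32.4) + (-33.264)
= 191.106.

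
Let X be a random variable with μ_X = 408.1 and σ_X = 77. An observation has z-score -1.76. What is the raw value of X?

X = μ_X + z·σ_X = 408.1 + (-1.76)·77 = 272.58.

X = 272.58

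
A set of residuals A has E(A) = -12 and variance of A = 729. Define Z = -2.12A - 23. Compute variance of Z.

variance of Z = 3276.4176

Z = -2.12A - 23 is linear with a = -2.12, b = -23.
variance of Z = a²·variance of A = (-2.12)²·729 = 3276.4176 (the additive constant -23 does not affect variance).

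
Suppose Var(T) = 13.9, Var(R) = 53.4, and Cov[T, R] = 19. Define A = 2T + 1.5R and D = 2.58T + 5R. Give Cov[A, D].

By bilinearity, Cov[A, D] = ac·Var(T) + bd·Var(R) + (ad+bc)·Cov[T, R], with a=2, b=1.5, c=2.58, d=5.
ac·Var(T) = 2·2.58·13.9 = 71.724
bd·Var(R) = 1.5·5·53.4 = 400.5
(ad+bc)·Cov[T, R] = (13.87)·19 = 263.53
Cov[A, D] = 71.724 + 400.5 + 263.53 = 735.754.

Cov[A, D] = 735.754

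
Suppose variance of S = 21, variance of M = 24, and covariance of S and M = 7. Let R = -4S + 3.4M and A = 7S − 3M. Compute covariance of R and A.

covariance of R and A = -582.2

By bilinearity, covariance of R and A = ac·variance of S + bd·variance of M + (ad+bc)·covariance of S and M, with a=-4, b=3.4, c=7, d=-3.
ac·variance of S = (-4)·7·21 = -588
bd·variance of M = 3.4·(-3)·24 = -244.8
(ad+bc)·covariance of S and M = (35.8)·7 = 250.6
covariance of R and A = -588 + (-244.8) + 250.6 = -582.2.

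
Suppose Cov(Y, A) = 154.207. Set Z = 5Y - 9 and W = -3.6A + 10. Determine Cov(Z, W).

Cov(Z, W) = a·c·Cov(Y, A) = 5·(-3.6)·154.207 = -2775.726. Additive constants drop out.

Cov(Z, W) = -2775.726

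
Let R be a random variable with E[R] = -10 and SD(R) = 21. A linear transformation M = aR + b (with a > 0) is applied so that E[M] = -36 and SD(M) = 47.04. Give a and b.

a = 2.24, b = -13.6

SD(M) = a·SD(R) (a > 0), so a = 47.04/21 = 2.24.
E[M] = a·E[R] + b, so b = -36 − 2.24·(-10) = -13.6.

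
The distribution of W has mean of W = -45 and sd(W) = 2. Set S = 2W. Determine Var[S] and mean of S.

Var[S] = 16, mean of S = -90

S = 2W is linear with a = 2, b = 0.
Var[W] = 2² = 4.
Var[S] = a²·Var[W] = 2²·4 = 16.
mean of S = a·mean of W + b = 2·(-45) = -90.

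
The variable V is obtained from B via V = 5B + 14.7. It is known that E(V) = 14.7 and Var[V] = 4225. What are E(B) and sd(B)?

From V = 5B + 14.7: E(V) = a·E(B) + b, so E(B) = (E(V) − b)/a = (14.7 − 14.7)/5 = 0.
sd(V) = √4225 = 65.
sd(V) = |a|·sd(B), so sd(B) = 65/|5| = 13.

E(B) = 0, sd(B) = 13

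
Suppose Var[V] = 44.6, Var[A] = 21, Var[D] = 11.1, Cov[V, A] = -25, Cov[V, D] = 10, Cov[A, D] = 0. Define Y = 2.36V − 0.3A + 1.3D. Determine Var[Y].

Var[Y] = a²·Var[V] + b²·Var[A] + c²·Var[D] + 2ab·Cov[V, A] + 2ac·Cov[V, D] + 2bc·Cov[A, D], with a = 2.36, b = -0.3, c = 1.3.
= 248.40416 + 1.89 + 18.759 + 35.4 + 61.36 + 0
= 365.81316.

Var[Y] = 365.81316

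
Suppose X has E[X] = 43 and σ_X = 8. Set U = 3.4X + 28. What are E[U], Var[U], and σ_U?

U = 3.4X + 28 is linear with a = 3.4, b = 28.
E[U] = a·E[X] + b = 3.4·43 + 28 = 174.2.
Var[X] = 8² = 64.
Var[U] = a²·Var[X] = 3.4²·64 = 739.84 (the additive constant 28 does not affect variance).
σ_U = |a|·σ_X = |3.4|·8 = 27.2.

E[U] = 174.2, Var[U] = 739.84, σ_U = 27.2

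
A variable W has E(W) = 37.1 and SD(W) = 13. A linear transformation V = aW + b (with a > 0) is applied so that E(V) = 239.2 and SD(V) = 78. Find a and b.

a = 6, b = 16.6

SD(V) = a·SD(W) (a > 0), so a = 78/13 = 6.
E(V) = a·E(W) + b, so b = 239.2 − 6·37.1 = 16.6.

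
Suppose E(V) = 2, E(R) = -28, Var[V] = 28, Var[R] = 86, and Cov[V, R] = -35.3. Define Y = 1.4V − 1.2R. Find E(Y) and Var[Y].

E(Y) = 36.4, Var[Y] = 297.328

E(Y) = 1.4·E(V) + (-1.2)·E(R) = 1.4·2 + (-1.2)·(-28) = 36.4.
Var[Y] = a²·Var[V] + b²·Var[R] + 2ab·Cov[V, R] with a = 1.4, b = -1.2.
= 1.4²·28 + (-1.2)²·86 + 2·1.4·(-1.2)·(-35.3)
= 54.88 + 123.84 + 118.608 = 297.328.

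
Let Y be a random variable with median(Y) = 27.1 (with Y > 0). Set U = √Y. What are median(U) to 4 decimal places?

√Y is monotone on this domain, so median(U) = √(27.1) ≈ 5.2058.

median(U) = 5.2058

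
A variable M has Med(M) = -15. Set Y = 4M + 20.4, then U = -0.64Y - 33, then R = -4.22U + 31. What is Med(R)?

Med(Y) = 4·(-15) + 20.4 = -39.6.
Med(U) = (-0.64)·(-39.6) + (-33) = -7.656.
Med(R) = (-4.22)·(-7.656) + 31 = 63.30832.

Med(R) = 63.30832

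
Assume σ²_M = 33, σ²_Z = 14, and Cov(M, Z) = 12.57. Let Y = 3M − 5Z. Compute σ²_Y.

σ²_Y = a²·σ²_M + b²·σ²_Z + 2ab·Cov(M, Z) with a = 3, b = -5.
= 3²·33 + (-5)²·14 + 2·3·(-5)·12.57
= 297 + 350 + (-377.1) = 269.9.

σ²_Y = 269.9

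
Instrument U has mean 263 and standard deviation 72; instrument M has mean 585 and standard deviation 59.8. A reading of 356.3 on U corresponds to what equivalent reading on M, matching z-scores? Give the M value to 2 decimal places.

z = (356.3 − 263)/72 ≈ 1.2958.
M = 585 + z·59.8 = 585 + (356.3 − 263)·59.8/72 ≈ 662.49.

M = 662.49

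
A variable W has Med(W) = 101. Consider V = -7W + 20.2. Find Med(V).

A linear map preserves order up to sign, so Med(V) = a·Med(W) + b = (-7)·101 + 20.2 = -686.8.

Med(V) = -686.8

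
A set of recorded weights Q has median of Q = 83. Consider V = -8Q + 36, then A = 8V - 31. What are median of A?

median of V = (-8)·83 + 36 = -628.
median of A = 8·(-628) + (-31) = -5055.

median of A = -5055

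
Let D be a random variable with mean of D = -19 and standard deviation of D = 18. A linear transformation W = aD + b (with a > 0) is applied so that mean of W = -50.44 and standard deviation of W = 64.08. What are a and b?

a = 3.56, b = 17.2

standard deviation of W = a·standard deviation of D (a > 0), so a = 64.08/18 = 3.56.
mean of W = a·mean of D + b, so b = -50.44 − 3.56·(-19) = 17.2.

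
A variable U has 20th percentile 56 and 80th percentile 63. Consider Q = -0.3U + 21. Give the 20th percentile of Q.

20th percentile of Q = 2.1

Since a = -0.3 < 0 the transformation is decreasing, reversing order: the 20th percentile of Q corresponds to the 80th percentile of U.
So P_{20}(Q) = a·P_{80}(U) + b = (-0.3)·63 + 21 = 2.1.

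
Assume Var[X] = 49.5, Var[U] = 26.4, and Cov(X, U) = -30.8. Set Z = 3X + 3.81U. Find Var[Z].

Var[Z] = a²·Var[X] + b²·Var[U] + 2ab·Cov(X, U) with a = 3, b = 3.81.
= 3²·49.5 + 3.81²·26.4 + 2·3·3.81·(-30.8)
= 445.5 + 383.22504 + (-704.088) = 124.63704.

Var[Z] = 124.63704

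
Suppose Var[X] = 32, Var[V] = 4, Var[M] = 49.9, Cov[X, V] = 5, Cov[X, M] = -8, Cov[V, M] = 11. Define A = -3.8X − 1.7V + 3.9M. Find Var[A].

Var[A] = 1388.479

Var[A] = a²·Var[X] + b²·Var[V] + c²·Var[M] + 2ab·Cov[X, V] + 2ac·Cov[X, M] + 2bc·Cov[V, M], with a = -3.8, b = -1.7, c = 3.9.
= 462.08 + 11.56 + 758.979 + 64.6 + 237.12 + (-145.86)
= 1388.479.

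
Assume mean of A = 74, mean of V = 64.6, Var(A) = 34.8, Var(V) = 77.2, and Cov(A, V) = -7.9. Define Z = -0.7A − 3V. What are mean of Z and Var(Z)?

mean of Z = -245.6, Var(Z) = 678.672

mean of Z = (-0.7)·mean of A + (-3)·mean of V = (-0.7)·74 + (-3)·64.6 = -245.6.
Var(Z) = a²·Var(A) + b²·Var(V) + 2ab·Cov(A, V) with a = -0.7, b = -3.
= (-0.7)²·34.8 + (-3)²·77.2 + 2·(-0.7)·(-3)·(-7.9)
= 17.052 + 694.8 + (-33.18) = 678.672.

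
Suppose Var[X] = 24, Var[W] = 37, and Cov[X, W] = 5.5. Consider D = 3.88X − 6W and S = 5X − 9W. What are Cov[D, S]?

By bilinearity, Cov[D, S] = ac·Var[X] + bd·Var[W] + (ad+bc)·Cov[X, W], with a=3.88, b=-6, c=5, d=-9.
ac·Var[X] = 3.88·5·24 = 465.6
bd·Var[W] = (-6)·(-9)·37 = 1998
(ad+bc)·Cov[X, W] = (-64.92)·5.5 = -357.06
Cov[D, S] = 465.6 + 1998 + (-357.06) = 2106.54.

Cov[D, S] = 2106.54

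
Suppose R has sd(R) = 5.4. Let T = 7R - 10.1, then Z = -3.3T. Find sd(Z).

sd(T) = |7|·5.4 = 37.8.
sd(Z) = |-3.3|·37.8 = 124.74.

sd(Z) = 124.74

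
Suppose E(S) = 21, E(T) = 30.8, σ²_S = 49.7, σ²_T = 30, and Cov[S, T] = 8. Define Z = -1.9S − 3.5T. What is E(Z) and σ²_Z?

E(Z) = (-1.9)·E(S) + (-3.5)·E(T) = (-1.9)·21 + (-3.5)·30.8 = -147.7.
σ²_Z = a²·σ²_S + b²·σ²_T + 2ab·Cov[S, T] with a = -1.9, b = -3.5.
= (-1.9)²·49.7 + (-3.5)²·30 + 2·(-1.9)·(-3.5)·8
= 179.417 + 367.5 + 106.4 = 653.317.

E(Z) = -147.7, σ²_Z = 653.317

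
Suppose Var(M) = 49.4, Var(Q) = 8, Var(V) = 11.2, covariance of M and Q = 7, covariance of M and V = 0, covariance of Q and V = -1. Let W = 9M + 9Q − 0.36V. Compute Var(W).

Var(W) = 5791.33152

Var(W) = a²·Var(M) + b²·Var(Q) + c²·Var(V) + 2ab·covariance of M and Q + 2ac·covariance of M and V + 2bc·covariance of Q and V, with a = 9, b = 9, c = -0.36.
= 4001.4 + 648 + 1.45152 + 1134 + 0 + 6.48
= 5791.33152.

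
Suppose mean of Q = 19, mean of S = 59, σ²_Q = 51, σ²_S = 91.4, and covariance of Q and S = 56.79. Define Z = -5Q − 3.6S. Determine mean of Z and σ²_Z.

mean of Z = -307.4, σ²_Z = 4503.984

mean of Z = (-5)·mean of Q + (-3.6)·mean of S = (-5)·19 + (-3.6)·59 = -307.4.
σ²_Z = a²·σ²_Q + b²·σ²_S + 2ab·covariance of Q and S with a = -5, b = -3.6.
= (-5)²·51 + (-3.6)²·91.4 + 2·(-5)·(-3.6)·56.79
= 1275 + 1184.544 + 2044.44 = 4503.984.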